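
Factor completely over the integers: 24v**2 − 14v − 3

Need a pair with product 24·(−3) = −72 and sum −14: that's 4 and −18.
Split the middle term: 24v**2 + 4v − 18v − 3 = 4v(6v + 1) − 3(6v + 1).

(4v − 3)(6v + 1)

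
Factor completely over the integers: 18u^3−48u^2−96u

Pull out the common factor 6u, then factor the remaining trinomial.

6u(3u+4)(u−4)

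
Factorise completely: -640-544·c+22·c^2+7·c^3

Trying the rational-root candidates, c = 8 is a root, so (c-8) is a factor; dividing leaves 7·c^2+78·c+80.
The remaining quadratic factors as (c+10)(7·c+8).

(7·c+8)·(c+10)·(c-8)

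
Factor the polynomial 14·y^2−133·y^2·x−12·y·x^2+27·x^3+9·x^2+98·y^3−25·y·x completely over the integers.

(7·y−9·x)·(2·y−x)·(7·y+3·x+1)

Group: 2·y·(49·y^2−42·y·x+7·y−27·x^2−9·x) − x·(49·y^2−42·y·x+7·y−27·x^2−9·x); both groups contain (49·y^2−42·y·x+7·y−27·x^2−9·x), so (2·y−x) is a factor with cofactor 49·y^2−42·y·x+7·y−27·x^2−9·x.
The cofactor groups again: 49·y^2−42·y·x+7·y−27·x^2−9·x = 7·y·(7·y−9·x) + (3·x+1)·(7·y−9·x); both groups contain (7·y−9·x), giving (7·y+3·x+1)·(7·y−9·x).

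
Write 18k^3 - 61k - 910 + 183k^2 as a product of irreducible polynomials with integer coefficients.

(3k + 7)(6k - 13)(k + 10)

Among the possible rational roots, k = -10 is a root, giving the factor (k + 10) and quotient 18k^2 + 3k - 91.
The remaining quadratic factors as (6k - 13)(3k + 7).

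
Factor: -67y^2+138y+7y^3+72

(7y+3)(y-4)(y-6)

Testing divisors of the constant over divisors of the leading coefficient, y = 4 is a root, giving the factor (y-4) and quotient 7y^2-39y-18.
The remaining quadratic factors as (y-6)(7y+3).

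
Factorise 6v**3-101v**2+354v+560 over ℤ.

By the rational root theorem, v = 8 is a root, so (v-8) divides it; the quotient is 6v**2-53v-70.
The remaining quadratic factors as (v-10)(6v+7).

(6v+7)(v-10)(v-8)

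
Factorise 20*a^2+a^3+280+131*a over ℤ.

(a+5)*(a+7)*(a+8)

By the rational root theorem, a = -7 is a root, so (a+7) is a factor; dividing leaves a^2+13*a+40.
The remaining quadratic factors as (a+5)(a+8).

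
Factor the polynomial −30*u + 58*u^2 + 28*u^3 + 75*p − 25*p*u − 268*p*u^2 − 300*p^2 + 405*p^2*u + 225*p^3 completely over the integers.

(15*p − 2*u − 5)*(3*p + 7*u − 3)*(5*p − 2*u)

Group: 15*p*(15*p^2 + 29*p*u − 15*p − 14*u^2 + 6*u) + (−2*u − 5)*(15*p^2 + 29*p*u − 15*p − 14*u^2 + 6*u); both groups contain (15*p^2 + 29*p*u − 15*p − 14*u^2 + 6*u), so (15*p − 2*u − 5) is a factor with cofactor 15*p^2 + 29*p*u − 15*p − 14*u^2 + 6*u.
The cofactor groups again: 15*p^2 + 29*p*u − 15*p − 14*u^2 + 6*u = 5*p*(3*p + 7*u − 3) − 2*u*(3*p + 7*u − 3); both groups contain (3*p + 7*u − 3), giving (5*p − 2*u)*(3*p + 7*u − 3).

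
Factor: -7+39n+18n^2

Need a pair with product 18·(-7) = -126 and sum 39: that's 42 and -3.
Split the middle term: 18n^2+42n - 3n-7 = 6n(3n+7) - (3n+7).

(3n+7)(6n-1)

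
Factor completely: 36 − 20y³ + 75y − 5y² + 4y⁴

(2y + 1)(2y + 3)(y − 3)(y − 4)

Testing divisors of the constant over divisors of the leading coefficient, y = −3/2 is a root, so (2y + 3) is a factor; dividing leaves 2y³ − 13y² + 17y + 12.
Continuing, y = −1/2 is a root, giving the factor (2y + 1) and quotient y² − 7y + 12.
The remaining quadratic factors as (y − 3)(y − 4).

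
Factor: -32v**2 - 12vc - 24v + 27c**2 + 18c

Group: -4v(8v + 9c + 6) + 3c(8v + 9c + 6); both groups contain (8v + 9c + 6).

-(4v - 3c)(8v + 9c + 6)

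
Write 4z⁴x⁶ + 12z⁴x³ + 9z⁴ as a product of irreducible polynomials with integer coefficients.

z⁴(2x³ + 3)²

Pull out the common factor z⁴, leaving 4x⁶ + 12x³ + 9.
Recognize a perfect-square trinomial with the parts 2x³ and 3.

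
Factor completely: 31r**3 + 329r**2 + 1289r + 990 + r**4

(r + 1)(r + 10)(r + 11)(r + 9)

Trying the rational-root candidates, r = −1 is a root, so (r + 1) divides it; the quotient is r**3 + 30r**2 + 299r + 990.
Next, r = −9 is a root, giving the factor (r + 9) and quotient r**2 + 21r + 110.
The remaining quadratic factors as (r + 11)(r + 10).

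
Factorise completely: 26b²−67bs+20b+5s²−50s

Group: 13b(2b−5s) + (−s+10)(2b−5s); both groups contain (2b−5s).

(13b−s+10)(2b−5s)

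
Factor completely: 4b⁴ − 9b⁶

−b⁴(3b + 2)(3b − 2)

Every term has a factor of b⁴; factoring it out leaves −9b² + 4.
Recognize a difference of squares with the parts 2 and 3b.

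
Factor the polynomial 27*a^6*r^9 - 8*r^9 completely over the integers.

Pull out the common factor r^9, leaving 27*a^6 - 8.
Recognize a difference of cubes with the parts 3*a^2 and 2.

r^9*(3*a^2 - 2)*(9*a^4 + 6*a^2 + 4)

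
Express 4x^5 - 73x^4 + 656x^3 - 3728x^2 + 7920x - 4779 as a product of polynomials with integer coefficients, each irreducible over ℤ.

Among the possible rational roots, x = 1 is a root, giving the factor (x - 1) and quotient 4x^4 - 69x^3 + 587x^2 - 3141x + 4779.
Next, x = 9/4 is a root, giving the factor (4x - 9) and quotient x^3 - 15x^2 + 113x - 531.
Then x = 9 is a root, so (x - 9) is a factor; dividing leaves x^2 - 6x + 59.
The quadratic x^2 - 6x + 59 has discriminant -200 < 0 and is irreducible over ℤ.

(4x - 9)(x - 1)(x - 9)(x^2 - 6x + 59)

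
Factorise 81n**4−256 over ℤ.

(3n+4)(3n−4)(9n**2+16)

(3n)⁴ − (4)⁴ = ((3n)² − (4)²)((3n)² + (4)²); the first factor splits again, the second (9n**2+16) is irreducible.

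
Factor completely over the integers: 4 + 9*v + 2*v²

(2*v + 1)*(v + 4)

Need a pair with product 2·4 = 8 and sum 9: that's 1 and 8.
Split the middle term: 2*v² + v + 8*v + 4 = v*(2*v + 1) + 4*(2*v + 1).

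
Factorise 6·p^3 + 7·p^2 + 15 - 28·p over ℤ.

(6·p - 5)·(p + 3)·(p - 1)

By the rational root theorem, p = -3 is a root, so (p + 3) divides it; the quotient is 6·p^2 - 11·p + 5.
The remaining quadratic factors as (6·p - 5)(p - 1).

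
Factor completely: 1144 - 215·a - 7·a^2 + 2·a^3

(2·a - 13)·(a + 11)·(a - 8)

Testing divisors of the constant over divisors of the leading coefficient, a = -11 is a root, so (a + 11) divides it; the quotient is 2·a^2 - 29·a + 104.
The remaining quadratic factors as (a - 8)(2·a - 13).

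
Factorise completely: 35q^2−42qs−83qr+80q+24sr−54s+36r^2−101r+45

(5q−6s−9r+5)(7q−4r+9)

Group: 7q(5q−6s−9r+5) + (−4r+9)(5q−6s−9r+5); both groups contain (5q−6s−9r+5).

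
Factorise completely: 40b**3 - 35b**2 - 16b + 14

Group as (40b**3 - 16b) + (-35b**2 + 14) = 8b(5b**2 - 2) - 7(5b**2 - 2).
Both groups share the factor (5b**2 - 2).

(8b - 7)(5b**2 - 2)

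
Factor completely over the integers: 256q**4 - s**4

(4q + s)(4q - s)(16q**2 + s**2)

(4q)⁴ − (s)⁴ = ((4q)² − (s)²)((4q)² + (s)²); the first factor splits again, the second (16q**2 + s**2) is irreducible.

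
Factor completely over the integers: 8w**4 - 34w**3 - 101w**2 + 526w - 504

Among the possible rational roots, w = 2 is a root, so (w - 2) divides it; the quotient is 8w**3 - 18w**2 - 137w + 252.
Next, w = 9/2 is a root, giving the factor (2w - 9) and quotient 4w**2 + 9w - 28.
The remaining quadratic factors as (w + 4)(4w - 7).

(2w - 9)(4w - 7)(w + 4)(w - 2)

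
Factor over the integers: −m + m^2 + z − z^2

−(z − m)(z + m − 1)

Group: −z(z + m − 1) + m(z + m − 1); both groups contain (z + m − 1).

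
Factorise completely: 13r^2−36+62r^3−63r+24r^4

(2r+3)(3r+4)(4r+3)(r−1)

By the rational root theorem, r = −3/2 is a root, giving the factor (2r+3) and quotient 12r^3+13r^2−13r−12.
Then r = −3/4 is a root, giving the factor (4r+3) and quotient 3r^2+r−4.
The remaining quadratic factors as (r−1)(3r+4).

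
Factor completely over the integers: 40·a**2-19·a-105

(5·a+7)·(8·a-15)

Need a pair with product 40·(-105) = -4200 and sum -19: that's -75 and 56.
Split the middle term: 40·a**2-75·a + 56·a-105 = 5·a·(8·a-15) + 7·(8·a-15).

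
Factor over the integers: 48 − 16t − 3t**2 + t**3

Trying the rational-root candidates, t = −4 is a root, so (t + 4) is a factor; dividing leaves t**2 − 7t + 12.
The remaining quadratic factors as (t − 4)(t − 3).

(t + 4)(t − 3)(t − 4)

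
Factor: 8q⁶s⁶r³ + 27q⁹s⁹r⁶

q⁶r³s⁶(3qsr + 2)(9q²s²r² - 6qsr + 4)

Factor out q⁶s⁶r³ first: what remains is 27q³s³r³ + 8.
Recognize a sum of cubes with the parts 3qsr and 2.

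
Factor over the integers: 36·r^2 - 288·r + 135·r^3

9·r·(3·r - 4)·(5·r + 8)

Pull out the common factor 9·r, then factor the remaining trinomial.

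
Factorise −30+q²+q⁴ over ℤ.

(q²+6)(q²−5)

Substitute u = q² to get a quadratic in u, then factor.
q²+6 is irreducible over ℤ (always positive, so no real roots).
q²−5 is irreducible over ℤ (5 is not a perfect square).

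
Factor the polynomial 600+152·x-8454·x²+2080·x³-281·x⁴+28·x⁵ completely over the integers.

(4·x+1)·(7·x-2)·(x-6)·(x²-4·x+50)

Testing divisors of the constant over divisors of the leading coefficient, x = 2/7 is a root, giving the factor (7·x-2) and quotient 4·x⁴-39·x³+286·x²-1126·x-300.
Continuing, x = 6 is a root, giving the factor (x-6) and quotient 4·x³-15·x²+196·x+50.
Then x = -1/4 is a root, so (4·x+1) is a factor; dividing leaves x²-4·x+50.
The quadratic x²-4·x+50 has discriminant -184 < 0 and is irreducible over ℤ.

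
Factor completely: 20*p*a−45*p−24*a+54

(4*a−9)*(5*p−6)

Group as (20*p*a−45*p) + (−24*a+54) = 5*p*(4*a−9) − 6*(4*a−9).
Both groups share the factor (4*a−9).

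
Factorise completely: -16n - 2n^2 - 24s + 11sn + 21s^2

Group: 7s(3s + 2n) + (-n - 8)(3s + 2n); both groups contain (3s + 2n).

(7s - n - 8)(3s + 2n)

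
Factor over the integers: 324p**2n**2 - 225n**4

Factor out 9n**2, leaving 36p**2 - 25n**2, which is a difference of two squares.

9n**2(6p - 5n)(6p + 5n)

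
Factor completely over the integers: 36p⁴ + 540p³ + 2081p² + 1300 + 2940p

(6p + 13)(6p + 5)(p + 10)(p + 2)

Testing divisors of the constant over divisors of the leading coefficient, p = −13/6 is a root, giving the factor (6p + 13) and quotient 6p³ + 77p² + 180p + 100.
Continuing, p = −5/6 is a root, so (6p + 5) is a factor; dividing leaves p² + 12p + 20.
The remaining quadratic factors as (p + 10)(p + 2).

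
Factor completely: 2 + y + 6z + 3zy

Group as (3zy + 6z) + (y + 2) = 3z(y + 2) + (y + 2).
Both groups share the factor (y + 2).

(3z + 1)(y + 2)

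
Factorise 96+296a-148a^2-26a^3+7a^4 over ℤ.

By the rational root theorem, a = 6 is a root, so (a-6) divides it; the quotient is 7a^3+16a^2-52a-16.
Then a = -2/7 is a root, giving the factor (7a+2) and quotient a^2+2a-8.
The remaining quadratic factors as (a-2)(a+4).

(7a+2)(a+4)(a-2)(a-6)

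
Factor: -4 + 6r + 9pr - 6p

Group as (9pr - 6p) + (6r - 4) = 3p(3r - 2) + 2(3r - 2).
Both groups share the factor (3r - 2).

(3p + 2)(3r - 2)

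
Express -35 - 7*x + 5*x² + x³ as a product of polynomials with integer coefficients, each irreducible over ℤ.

Group as (x³ - 7*x) + (5*x² - 35) = x*(x² - 7) + 5*(x² - 7).
Both groups share the factor (x² - 7).

(x + 5)*(x² - 7)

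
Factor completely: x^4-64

Substitute u = x^2 to get a quadratic in u, then factor.
x^2+8 is irreducible over ℤ (always positive, so no real roots).
x^2-8 is irreducible over ℤ (8 is not a perfect square).

(x^2+8)(x^2-8)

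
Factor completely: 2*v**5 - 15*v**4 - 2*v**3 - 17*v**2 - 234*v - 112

(2*v + 1)*(v + 2)*(v - 8)*(v**2 - 2*v + 7)

Testing divisors of the constant over divisors of the leading coefficient, v = -2 is a root, giving the factor (v + 2) and quotient 2*v**4 - 19*v**3 + 36*v**2 - 89*v - 56.
Next, v = 8 is a root, giving the factor (v - 8) and quotient 2*v**3 - 3*v**2 + 12*v + 7.
Next, v = -1/2 is a root, so (2*v + 1) divides it; the quotient is v**2 - 2*v + 7.
The quadratic v**2 - 2*v + 7 has discriminant -24 < 0 and is irreducible over ℤ.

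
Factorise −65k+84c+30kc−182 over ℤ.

Group as (30kc−65k) + (84c−182) = 5k(6c−13) + 14(6c−13).
Both groups share the factor (6c−13).

(5k+14)(6c−13)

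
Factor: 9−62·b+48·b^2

(6·b−1)·(8·b−9)

Need a pair with product 48·9 = 432 and sum −62: that's −54 and −8.
Split the middle term: 48·b^2−54·b − 8·b+9 = 6·b·(8·b−9) − (8·b−9).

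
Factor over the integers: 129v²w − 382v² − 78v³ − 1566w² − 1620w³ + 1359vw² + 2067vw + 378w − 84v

Group: 2v(−39v² − 111vw − 191v + 180w² + 174w − 42) − 9w(−39v² − 111vw − 191v + 180w² + 174w − 42); both groups contain (−39v² − 111vw − 191v + 180w² + 174w − 42), so (2v − 9w) is a factor with cofactor −39v² − 111vw − 191v + 180w² + 174w − 42.
The cofactor groups again: −39v² − 111vw − 191v + 180w² + 174w − 42 = −3v(13v − 15w + 3) + (−12w − 14)(13v − 15w + 3); both groups contain (13v − 15w + 3), giving −(3v + 12w + 14)(13v − 15w + 3).

−(13v − 15w + 3)(2v − 9w)(3v + 12w + 14)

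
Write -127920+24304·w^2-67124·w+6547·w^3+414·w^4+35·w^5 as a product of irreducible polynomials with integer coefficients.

(5·w-13)·(7·w+10)·(w+6)·(w^2+7·w+164)

Among the possible rational roots, w = -6 is a root, giving the factor (w+6) and quotient 35·w^4+204·w^3+5323·w^2-7634·w-21320.
Continuing, w = 13/5 is a root, so (5·w-13) is a factor; dividing leaves 7·w^3+59·w^2+1218·w+1640.
Then w = -10/7 is a root, giving the factor (7·w+10) and quotient w^2+7·w+164.
The quadratic w^2+7·w+164 has discriminant -607 < 0 and is irreducible over ℤ.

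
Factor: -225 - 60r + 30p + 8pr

Group as (8pr + 30p) + (-60r - 225) = 2p(4r + 15) - 15(4r + 15).
Both groups share the factor (4r + 15).

(2p - 15)(4r + 15)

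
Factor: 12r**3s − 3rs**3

Pull out the common factor 3rs; 4r**2 − s**2 is a difference of squares.

3rs(2r + s)(2r − s)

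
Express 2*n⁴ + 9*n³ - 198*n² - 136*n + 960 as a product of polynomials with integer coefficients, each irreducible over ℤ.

(2*n + 5)*(n + 12)*(n - 2)*(n - 8)

By the rational root theorem, n = 8 is a root, so (n - 8) divides it; the quotient is 2*n³ + 25*n² + 2*n - 120.
Then n = 2 is a root, so (n - 2) divides it; the quotient is 2*n² + 29*n + 60.
The remaining quadratic factors as (2*n + 5)(n + 12).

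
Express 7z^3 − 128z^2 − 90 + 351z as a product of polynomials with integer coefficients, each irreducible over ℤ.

Trying the rational-root candidates, z = 3 is a root, giving the factor (z − 3) and quotient 7z^2 − 107z + 30.
The remaining quadratic factors as (z − 15)(7z − 2).

(7z − 2)(z − 15)(z − 3)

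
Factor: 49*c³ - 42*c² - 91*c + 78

(7*c - 6)*(7*c² - 13)

Group as (49*c³ - 91*c) + (-42*c² + 78) = 7*c*(7*c² - 13) - 6*(7*c² - 13).
Both groups share the factor (7*c² - 13).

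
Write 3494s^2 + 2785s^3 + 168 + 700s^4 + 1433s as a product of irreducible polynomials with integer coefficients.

(4s + 7)(5s + 1)(5s + 8)(7s + 3)

By the rational root theorem, s = −3/7 is a root, so (7s + 3) is a factor; dividing leaves 100s^3 + 355s^2 + 347s + 56.
Continuing, s = −7/4 is a root, giving the factor (4s + 7) and quotient 25s^2 + 45s + 8.
The remaining quadratic factors as (5s + 1)(5s + 8).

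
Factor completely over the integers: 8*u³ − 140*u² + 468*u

4*u*(2*u − 9)*(u − 13)

Pull out the common factor 4*u, then factor the remaining trinomial.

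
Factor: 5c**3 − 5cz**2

5c(c + z)(c − z)

Pull out the common factor 5c; c**2 − z**2 is a difference of squares.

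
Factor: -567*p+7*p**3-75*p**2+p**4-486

Testing divisors of the constant over divisors of the leading coefficient, p = -6 is a root, so (p+6) divides it; the quotient is p**3+p**2-81*p-81.
Then p = -1 is a root, giving the factor (p+1) and quotient p**2-81.
The remaining quadratic factors as (p-9)(p+9).

(p+1)*(p+6)*(p+9)*(p-9)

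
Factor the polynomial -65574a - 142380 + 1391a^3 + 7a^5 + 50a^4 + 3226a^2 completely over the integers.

(7a + 15)(a + 7)(a - 6)(a^2 + 4a + 226)

By the rational root theorem, a = -15/7 is a root, so (7a + 15) divides it; the quotient is a^4 + 5a^3 + 188a^2 + 58a - 9492.
Continuing, a = -7 is a root, so (a + 7) is a factor; dividing leaves a^3 - 2a^2 + 202a - 1356.
Next, a = 6 is a root, so (a - 6) divides it; the quotient is a^2 + 4a + 226.
The quadratic a^2 + 4a + 226 has discriminant -888 < 0 and is irreducible over ℤ.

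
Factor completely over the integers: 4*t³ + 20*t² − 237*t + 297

(2*t − 3)*(2*t − 9)*(t + 11)

Among the possible rational roots, t = 3/2 is a root, giving the factor (2*t − 3) and quotient 2*t² + 13*t − 99.
The remaining quadratic factors as (t + 11)(2*t − 9).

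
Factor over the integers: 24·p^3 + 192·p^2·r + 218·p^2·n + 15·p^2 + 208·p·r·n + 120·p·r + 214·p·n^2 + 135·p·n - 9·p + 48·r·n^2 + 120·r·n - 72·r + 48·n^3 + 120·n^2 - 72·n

Group: p·(24·p^2 + 26·p·n + 15·p + 6·n^2 + 15·n - 9) + (8·r + 8·n)·(24·p^2 + 26·p·n + 15·p + 6·n^2 + 15·n - 9); both groups contain (24·p^2 + 26·p·n + 15·p + 6·n^2 + 15·n - 9), so (p + 8·r + 8·n) is a factor with cofactor 24·p^2 + 26·p·n + 15·p + 6·n^2 + 15·n - 9.
The cofactor groups again: 24·p^2 + 26·p·n + 15·p + 6·n^2 + 15·n - 9 = 8·p·(3·p + n + 3) + (6·n - 3)·(3·p + n + 3); both groups contain (3·p + n + 3), giving (8·p + 6·n - 3)·(3·p + n + 3).

(8·p + 6·n - 3)·(p + 8·r + 8·n)·(3·p + n + 3)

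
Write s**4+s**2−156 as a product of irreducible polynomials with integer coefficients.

Substitute u = s**2 to get a quadratic in u, then factor.
s**2−12 is irreducible over ℤ (12 is not a perfect square).
s**2+13 is irreducible over ℤ (always positive, so no real roots).

(s**2+13)(s**2−12)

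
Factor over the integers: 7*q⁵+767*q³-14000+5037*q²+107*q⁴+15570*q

(7*q-5)*(q+7)*(q+8)*(q²+q+50)

By the rational root theorem, q = 5/7 is a root, so (7*q-5) divides it; the quotient is q⁴+16*q³+121*q²+806*q+2800.
Next, q = -7 is a root, so (q+7) divides it; the quotient is q³+9*q²+58*q+400.
Then q = -8 is a root, giving the factor (q+8) and quotient q²+q+50.
The quadratic q²+q+50 has discriminant -199 < 0 and is irreducible over ℤ.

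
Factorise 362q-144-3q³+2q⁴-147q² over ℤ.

(2q-1)(q+9)(q-2)(q-8)

Testing divisors of the constant over divisors of the leading coefficient, q = 1/2 is a root, so (2q-1) divides it; the quotient is q³-q²-74q+144.
Then q = -9 is a root, giving the factor (q+9) and quotient q²-10q+16.
The remaining quadratic factors as (q-2)(q-8).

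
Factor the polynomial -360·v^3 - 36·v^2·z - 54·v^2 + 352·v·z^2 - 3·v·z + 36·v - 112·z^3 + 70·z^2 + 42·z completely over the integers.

-(12·v - 8·z - 3)·(5·v - 2·z + 2)·(6·v + 7·z)

Group: 12·v·(-30·v^2 - 23·v·z - 12·v + 14·z^2 - 14·z) + (-8·z - 3)·(-30·v^2 - 23·v·z - 12·v + 14·z^2 - 14·z); both groups contain (-30·v^2 - 23·v·z - 12·v + 14·z^2 - 14·z), so (12·v - 8·z - 3) is a factor with cofactor -30·v^2 - 23·v·z - 12·v + 14·z^2 - 14·z.
The cofactor groups again: -30·v^2 - 23·v·z - 12·v + 14·z^2 - 14·z = -6·v·(5·v - 2·z + 2) - 7·z·(5·v - 2·z + 2); both groups contain (5·v - 2·z + 2), giving -(6·v + 7·z)·(5·v - 2·z + 2).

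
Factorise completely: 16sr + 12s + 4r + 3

Group as (16sr + 12s) + (4r + 3) = 4s(4r + 3) + (4r + 3).
Both groups share the factor (4r + 3).

(4r + 3)(4s + 1)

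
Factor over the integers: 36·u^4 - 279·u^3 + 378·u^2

9·u^2·(4·u - 7)·(u - 6)

Pull out the common factor 9·u^2, then factor the remaining trinomial.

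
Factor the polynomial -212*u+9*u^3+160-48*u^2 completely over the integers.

Trying the rational-root candidates, u = 2/3 is a root, so (3*u-2) divides it; the quotient is 3*u^2-14*u-80.
The remaining quadratic factors as (u-8)(3*u+10).

(3*u+10)*(3*u-2)*(u-8)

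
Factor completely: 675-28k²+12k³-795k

(2k+15)(6k-5)(k-9)

Testing divisors of the constant over divisors of the leading coefficient, k = -15/2 is a root, so (2k+15) is a factor; dividing leaves 6k²-59k+45.
The remaining quadratic factors as (6k-5)(k-9).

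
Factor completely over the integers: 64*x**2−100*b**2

Factor out 4, leaving 16*x**2−25*b**2, which is a difference of two squares.

4*(4*x−5*b)*(4*x+5*b)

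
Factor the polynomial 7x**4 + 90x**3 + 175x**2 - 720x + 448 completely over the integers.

(7x - 8)(x + 7)(x + 8)(x - 1)

Trying the rational-root candidates, x = 8/7 is a root, so (7x - 8) is a factor; dividing leaves x**3 + 14x**2 + 41x - 56.
Next, x = 1 is a root, so (x - 1) divides it; the quotient is x**2 + 15x + 56.
The remaining quadratic factors as (x + 7)(x + 8).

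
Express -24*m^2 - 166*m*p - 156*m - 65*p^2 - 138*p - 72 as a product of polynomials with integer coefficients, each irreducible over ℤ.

Group: -12*m*(2*m + 13*p + 12) + (-5*p - 6)*(2*m + 13*p + 12); both groups contain (2*m + 13*p + 12).

-(12*m + 5*p + 6)*(2*m + 13*p + 12)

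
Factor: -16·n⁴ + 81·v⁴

(3·v - 2·n)·(3·v + 2·n)·(9·v² + 4·n²)

(3·v)⁴ − (2·n)⁴ = ((3·v)² − (2·n)²)((3·v)² + (2·n)²); the first factor splits again, the second (9·v² + 4·n²) is irreducible.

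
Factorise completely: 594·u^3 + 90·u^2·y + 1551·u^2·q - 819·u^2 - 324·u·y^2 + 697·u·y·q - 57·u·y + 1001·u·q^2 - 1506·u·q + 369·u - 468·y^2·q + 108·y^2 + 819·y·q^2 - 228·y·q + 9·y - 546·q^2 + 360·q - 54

(11·u + 9·y - 6)·(9·u + 13·q - 3)·(6·u - 4·y + 7·q - 3)

Group: 11·u·(54·u^2 - 36·u·y + 141·u·q - 45·u - 52·y·q + 12·y + 91·q^2 - 60·q + 9) + (9·y - 6)·(54·u^2 - 36·u·y + 141·u·q - 45·u - 52·y·q + 12·y + 91·q^2 - 60·q + 9); both groups contain (54·u^2 - 36·u·y + 141·u·q - 45·u - 52·y·q + 12·y + 91·q^2 - 60·q + 9), so (11·u + 9·y - 6) is a factor with cofactor 54·u^2 - 36·u·y + 141·u·q - 45·u - 52·y·q + 12·y + 91·q^2 - 60·q + 9.
The cofactor groups again: 54·u^2 - 36·u·y + 141·u·q - 45·u - 52·y·q + 12·y + 91·q^2 - 60·q + 9 = 6·u·(9·u + 13·q - 3) + (-4·y + 7·q - 3)·(9·u + 13·q - 3); both groups contain (9·u + 13·q - 3), giving (6·u - 4·y + 7·q - 3)·(9·u + 13·q - 3).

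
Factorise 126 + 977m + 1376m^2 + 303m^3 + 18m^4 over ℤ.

(3m + 2)(6m + 1)(m + 7)(m + 9)

By the rational root theorem, m = -7 is a root, so (m + 7) is a factor; dividing leaves 18m^3 + 177m^2 + 137m + 18.
Then m = -9 is a root, so (m + 9) is a factor; dividing leaves 18m^2 + 15m + 2.
The remaining quadratic factors as (6m + 1)(3m + 2).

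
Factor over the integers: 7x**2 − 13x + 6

Need a pair with product 7·6 = 42 and sum −13: that's −6 and −7.
Split the middle term: 7x**2 − 6x − 7x + 6 = x(7x − 6) − (7x − 6).

(7x − 6)(x − 1)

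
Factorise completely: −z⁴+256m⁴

(4m+z)(4m−z)(16m²+z²)

(4m)⁴ − (z)⁴ = ((4m)² − (z)²)((4m)² + (z)²); the first factor splits again, the second (16m²+z²) is irreducible.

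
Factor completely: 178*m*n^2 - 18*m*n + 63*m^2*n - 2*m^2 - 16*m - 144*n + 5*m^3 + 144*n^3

(5*m + 8*n + 8)*(m + 2*n - 2)*(m + 9*n)

Group: m*(5*m^2 + 53*m*n + 8*m + 72*n^2 + 72*n) + (2*n - 2)*(5*m^2 + 53*m*n + 8*m + 72*n^2 + 72*n); both groups contain (5*m^2 + 53*m*n + 8*m + 72*n^2 + 72*n), so (m + 2*n - 2) is a factor with cofactor 5*m^2 + 53*m*n + 8*m + 72*n^2 + 72*n.
The cofactor groups again: 5*m^2 + 53*m*n + 8*m + 72*n^2 + 72*n = m*(5*m + 8*n + 8) + 9*n*(5*m + 8*n + 8); both groups contain (5*m + 8*n + 8), giving (m + 9*n)*(5*m + 8*n + 8).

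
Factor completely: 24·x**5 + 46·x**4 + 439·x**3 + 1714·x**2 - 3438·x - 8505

By the rational root theorem, x = -7/2 is a root, giving the factor (2·x + 7) and quotient 12·x**4 - 19·x**3 + 286·x**2 - 144·x - 1215.
Continuing, x = 9/4 is a root, so (4·x - 9) divides it; the quotient is 3·x**3 + 2·x**2 + 76·x + 135.
Next, x = -5/3 is a root, so (3·x + 5) is a factor; dividing leaves x**2 - x + 27.
The quadratic x**2 - x + 27 has discriminant -107 < 0 and is irreducible over ℤ.

(2·x + 7)·(3·x + 5)·(4·x - 9)·(x**2 - x + 27)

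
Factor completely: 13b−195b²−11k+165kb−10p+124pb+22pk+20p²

(10p+11k−13b)(2p+15b−1)

Group: 2p(10p+11k−13b) + (15b−1)(10p+11k−13b); both groups contain (10p+11k−13b).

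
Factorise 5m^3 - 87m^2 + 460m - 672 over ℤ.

By the rational root theorem, m = 8 is a root, giving the factor (m - 8) and quotient 5m^2 - 47m + 84.
The remaining quadratic factors as (m - 7)(5m - 12).

(5m - 12)(m - 7)(m - 8)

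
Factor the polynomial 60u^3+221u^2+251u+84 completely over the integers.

(3u+4)(4u+7)(5u+3)

By the rational root theorem, u = −3/5 is a root, so (5u+3) divides it; the quotient is 12u^2+37u+28.
The remaining quadratic factors as (3u+4)(4u+7).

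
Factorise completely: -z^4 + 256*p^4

(4*p + z)*(4*p - z)*(16*p^2 + z^2)

Write as (16*p^2)² − (z^2)², then factor 16*p^2 - z^2 once more.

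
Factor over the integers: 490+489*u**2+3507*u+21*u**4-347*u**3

Testing divisors of the constant over divisors of the leading coefficient, u = -7/3 is a root, so (3*u+7) is a factor; dividing leaves 7*u**3-132*u**2+471*u+70.
Then u = 5 is a root, giving the factor (u-5) and quotient 7*u**2-97*u-14.
The remaining quadratic factors as (7*u+1)(u-14).

(3*u+7)*(7*u+1)*(u-14)*(u-5)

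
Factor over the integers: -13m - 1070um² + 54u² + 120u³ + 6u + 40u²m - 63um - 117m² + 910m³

(6u - 13m)(5u - 5m + 1)(4u + 14m + 1)

Group: 4u(30u² - 95um + 6u + 65m² - 13m) + (14m + 1)(30u² - 95um + 6u + 65m² - 13m); both groups contain (30u² - 95um + 6u + 65m² - 13m), so (4u + 14m + 1) is a factor with cofactor 30u² - 95um + 6u + 65m² - 13m.
The cofactor groups again: 30u² - 95um + 6u + 65m² - 13m = 5u(6u - 13m) + (-5m + 1)(6u - 13m); both groups contain (6u - 13m), giving (5u - 5m + 1)(6u - 13m).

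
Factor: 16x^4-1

(2x)⁴ − (1)⁴ = ((2x)² − (1)²)((2x)² + (1)²); the first factor splits again, the second (4x^2+1) is irreducible.

(2x+1)(2x-1)(4x^2+1)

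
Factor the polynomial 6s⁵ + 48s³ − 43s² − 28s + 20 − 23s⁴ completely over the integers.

Testing divisors of the constant over divisors of the leading coefficient, s = −2/3 is a root, so (3s + 2) divides it; the quotient is 2s⁴ − 9s³ + 22s² − 29s + 10.
Then s = 2 is a root, so (s − 2) divides it; the quotient is 2s³ − 5s² + 12s − 5.
Then s = 1/2 is a root, giving the factor (2s − 1) and quotient s² − 2s + 5.
The quadratic s² − 2s + 5 has discriminant −16 < 0 and is irreducible over ℤ.

(2s − 1)(3s + 2)(s − 2)(s² − 2s + 5)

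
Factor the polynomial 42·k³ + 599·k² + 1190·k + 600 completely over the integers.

(6·k + 5)·(7·k + 10)·(k + 12)

Testing divisors of the constant over divisors of the leading coefficient, k = -12 is a root, so (k + 12) is a factor; dividing leaves 42·k² + 95·k + 50.
The remaining quadratic factors as (7·k + 10)(6·k + 5).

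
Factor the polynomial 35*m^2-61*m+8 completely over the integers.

(5*m-8)*(7*m-1)

Need a pair with product 35·8 = 280 and sum -61: that's -5 and -56.
Split the middle term: 35*m^2-5*m - 56*m+8 = 5*m*(7*m-1) - 8*(7*m-1).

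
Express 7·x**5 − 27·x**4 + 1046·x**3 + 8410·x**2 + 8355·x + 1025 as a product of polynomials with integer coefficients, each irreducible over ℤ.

Testing divisors of the constant over divisors of the leading coefficient, x = −1 is a root, so (x + 1) is a factor; dividing leaves 7·x**4 − 34·x**3 + 1080·x**2 + 7330·x + 1025.
Next, x = −5 is a root, so (x + 5) divides it; the quotient is 7·x**3 − 69·x**2 + 1425·x + 205.
Next, x = −1/7 is a root, giving the factor (7·x + 1) and quotient x**2 − 10·x + 205.
The quadratic x**2 − 10·x + 205 has discriminant −720 < 0 and is irreducible over ℤ.

(7·x + 1)·(x + 1)·(x + 5)·(x**2 − 10·x + 205)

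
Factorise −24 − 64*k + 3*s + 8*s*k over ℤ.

(8*k + 3)*(s − 8)

Group as (8*s*k + 3*s) + (−64*k − 24) = s*(8*k + 3) − 8*(8*k + 3).
Both groups share the factor (8*k + 3).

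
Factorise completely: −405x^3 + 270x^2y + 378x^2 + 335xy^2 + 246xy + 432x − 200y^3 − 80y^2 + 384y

−(5x − 5y − 8)(9x + 8y)(9x − 5y + 6)

Group: 5x(−81x^2 − 27xy − 54x + 40y^2 − 48y) + (−5y − 8)(−81x^2 − 27xy − 54x + 40y^2 − 48y); both groups contain (−81x^2 − 27xy − 54x + 40y^2 − 48y), so (5x − 5y − 8) is a factor with cofactor −81x^2 − 27xy − 54x + 40y^2 − 48y.
The cofactor groups again: −81x^2 − 27xy − 54x + 40y^2 − 48y = −9x(9x + 8y) + (5y − 6)(9x + 8y); both groups contain (9x + 8y), giving −(9x − 5y + 6)(9x + 8y).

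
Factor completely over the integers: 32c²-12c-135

(4c-9)(8c+15)

Need a pair with product 32·(-135) = -4320 and sum -12: that's -72 and 60.
Split the middle term: 32c²-72c + 60c-135 = 8c(4c-9) + 15(4c-9).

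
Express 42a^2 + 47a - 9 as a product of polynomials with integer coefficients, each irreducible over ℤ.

(6a - 1)(7a + 9)

Need a pair with product 42·(-9) = -378 and sum 47: that's 54 and -7.
Split the middle term: 42a^2 + 54a - 7a - 9 = 6a(7a + 9) - (7a + 9).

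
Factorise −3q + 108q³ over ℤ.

3q(6q + 1)(6q − 1)

Factor out 3q, leaving 36q² − 1, which is a difference of two squares.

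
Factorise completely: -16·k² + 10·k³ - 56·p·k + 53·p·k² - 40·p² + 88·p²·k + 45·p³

Group: 5·p·(9·p² + 14·p·k - 8·p + 5·k² - 8·k) + 2·k·(9·p² + 14·p·k - 8·p + 5·k² - 8·k); both groups contain (9·p² + 14·p·k - 8·p + 5·k² - 8·k), so (5·p + 2·k) is a factor with cofactor 9·p² + 14·p·k - 8·p + 5·k² - 8·k.
The cofactor groups again: 9·p² + 14·p·k - 8·p + 5·k² - 8·k = p·(9·p + 5·k - 8) + k·(9·p + 5·k - 8); both groups contain (9·p + 5·k - 8), giving (p + k)·(9·p + 5·k - 8).

(5·p + 2·k)·(9·p + 5·k - 8)·(p + k)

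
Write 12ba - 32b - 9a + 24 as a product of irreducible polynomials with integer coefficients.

Group as (12ba - 32b) + (-9a + 24) = 4b(3a - 8) - 3(3a - 8).
Both groups share the factor (3a - 8).

(3a - 8)(4b - 3)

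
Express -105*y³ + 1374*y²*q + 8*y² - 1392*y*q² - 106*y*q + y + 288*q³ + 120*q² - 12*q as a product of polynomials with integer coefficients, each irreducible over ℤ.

-(15*y - 12*q + 1)*(y - 12*q)*(7*y - 2*q - 1)

Group: 15*y*(-7*y² + 86*y*q + y - 24*q² - 12*q) + (-12*q + 1)*(-7*y² + 86*y*q + y - 24*q² - 12*q); both groups contain (-7*y² + 86*y*q + y - 24*q² - 12*q), so (15*y - 12*q + 1) is a factor with cofactor -7*y² + 86*y*q + y - 24*q² - 12*q.
The cofactor groups again: -7*y² + 86*y*q + y - 24*q² - 12*q = -y*(7*y - 2*q - 1) + 12*q*(7*y - 2*q - 1); both groups contain (7*y - 2*q - 1), giving -(y - 12*q)*(7*y - 2*q - 1).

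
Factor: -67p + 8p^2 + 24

Need a pair with product 8·24 = 192 and sum -67: that's -3 and -64.
Split the middle term: 8p^2 - 3p - 64p + 24 = p(8p - 3) - 8(8p - 3).

(8p - 3)(p - 8)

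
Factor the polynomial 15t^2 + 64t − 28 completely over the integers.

(3t + 14)(5t − 2)

Need a pair with product 15·(−28) = −420 and sum 64: that's −6 and 70.
Split the middle term: 15t^2 − 6t + 70t − 28 = 3t(5t − 2) + 14(5t − 2).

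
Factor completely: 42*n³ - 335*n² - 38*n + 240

(6*n - 5)*(7*n + 6)*(n - 8)

Among the possible rational roots, n = 8 is a root, so (n - 8) divides it; the quotient is 42*n² + n - 30.
The remaining quadratic factors as (7*n + 6)(6*n - 5).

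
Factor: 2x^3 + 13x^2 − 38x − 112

(2x − 7)(x + 2)(x + 8)

Trying the rational-root candidates, x = −8 is a root, so (x + 8) is a factor; dividing leaves 2x^2 − 3x − 14.
The remaining quadratic factors as (2x − 7)(x + 2).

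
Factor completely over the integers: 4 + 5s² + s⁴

Substitute u = s² to get a quadratic in u, then factor.
s² + 1 is irreducible over ℤ (sum of squares).
s² + 4 is irreducible over ℤ (sum of squares).

(s² + 1)(s² + 4)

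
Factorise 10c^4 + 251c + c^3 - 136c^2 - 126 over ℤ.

(2c + 9)(5c - 7)(c - 1)(c - 2)

By the rational root theorem, c = 1 is a root, so (c - 1) is a factor; dividing leaves 10c^3 + 11c^2 - 125c + 126.
Next, c = 2 is a root, so (c - 2) is a factor; dividing leaves 10c^2 + 31c - 63.
The remaining quadratic factors as (2c + 9)(5c - 7).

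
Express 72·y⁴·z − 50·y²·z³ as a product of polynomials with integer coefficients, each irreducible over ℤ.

2·y²·z·(6·y + 5·z)·(6·y − 5·z)

Factor out 2·y²·z, leaving 36·y² − 25·z², which is a difference of two squares.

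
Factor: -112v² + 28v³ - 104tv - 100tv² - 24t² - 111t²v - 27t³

Group: 3t(-9t² - 16tv - 8t + 4v² - 16v) + 7v(-9t² - 16tv - 8t + 4v² - 16v); both groups contain (-9t² - 16tv - 8t + 4v² - 16v), so (3t + 7v) is a factor with cofactor -9t² - 16tv - 8t + 4v² - 16v.
The cofactor groups again: -9t² - 16tv - 8t + 4v² - 16v = -t(9t - 2v + 8) - 2v(9t - 2v + 8); both groups contain (9t - 2v + 8), giving -(t + 2v)(9t - 2v + 8).

-(3t + 7v)(9t - 2v + 8)(t + 2v)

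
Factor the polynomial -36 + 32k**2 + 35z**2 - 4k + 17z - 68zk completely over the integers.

Group: 7z(5z - 4k - 4) + (-8k + 9)(5z - 4k - 4); both groups contain (5z - 4k - 4).

(5z - 4k - 4)(7z - 8k + 9)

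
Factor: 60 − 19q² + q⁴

Substitute u = q² to get a quadratic in u, then factor.
q² − 4 is a difference of squares.
q² − 15 is irreducible over ℤ (15 is not a perfect square).

(q + 2)(q − 2)(q² − 15)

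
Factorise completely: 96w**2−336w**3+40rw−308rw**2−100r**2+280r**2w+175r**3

Group: 7r(25r**2−10rw−24w**2) + (14w−4)(25r**2−10rw−24w**2); both groups contain (25r**2−10rw−24w**2), so (7r+14w−4) is a factor with cofactor 25r**2−10rw−24w**2.
The cofactor groups again: 25r**2−10rw−24w**2 = 5r(5r−6w) + 4w(5r−6w); both groups contain (5r−6w), giving (5r+4w)(5r−6w).

(5r+4w)(5r−6w)(7r+14w−4)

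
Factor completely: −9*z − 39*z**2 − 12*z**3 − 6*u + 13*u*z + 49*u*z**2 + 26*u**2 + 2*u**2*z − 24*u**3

Group: 3*u*(−8*u**2 − 10*u*z + 6*u + 3*z**2 + 9*z) + (−4*z − 1)*(−8*u**2 − 10*u*z + 6*u + 3*z**2 + 9*z); both groups contain (−8*u**2 − 10*u*z + 6*u + 3*z**2 + 9*z), so (3*u − 4*z − 1) is a factor with cofactor −8*u**2 − 10*u*z + 6*u + 3*z**2 + 9*z.
The cofactor groups again: −8*u**2 − 10*u*z + 6*u + 3*z**2 + 9*z = −4*u*(2*u + 3*z) + (z + 3)*(2*u + 3*z); both groups contain (2*u + 3*z), giving −(4*u − z − 3)*(2*u + 3*z).

−(2*u + 3*z)*(3*u − 4*z − 1)*(4*u − z − 3)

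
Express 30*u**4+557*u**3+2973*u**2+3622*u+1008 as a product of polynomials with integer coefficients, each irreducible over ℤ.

Trying the rational-root candidates, u = -9 is a root, so (u+9) is a factor; dividing leaves 30*u**3+287*u**2+390*u+112.
Continuing, u = -2/5 is a root, so (5*u+2) divides it; the quotient is 6*u**2+55*u+56.
The remaining quadratic factors as (u+8)(6*u+7).

(5*u+2)*(6*u+7)*(u+8)*(u+9)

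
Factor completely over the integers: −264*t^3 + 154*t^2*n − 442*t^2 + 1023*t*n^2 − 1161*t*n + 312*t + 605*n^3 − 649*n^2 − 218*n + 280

Group: 2*t*(−132*t^2 − 253*t*n + 43*t − 121*n^2 + 33*n + 70) + (−5*n + 4)*(−132*t^2 − 253*t*n + 43*t − 121*n^2 + 33*n + 70); both groups contain (−132*t^2 − 253*t*n + 43*t − 121*n^2 + 33*n + 70), so (2*t − 5*n + 4) is a factor with cofactor −132*t^2 − 253*t*n + 43*t − 121*n^2 + 33*n + 70.
The cofactor groups again: −132*t^2 − 253*t*n + 43*t − 121*n^2 + 33*n + 70 = −12*t*(11*t + 11*n − 10) + (−11*n − 7)*(11*t + 11*n − 10); both groups contain (11*t + 11*n − 10), giving −(12*t + 11*n + 7)*(11*t + 11*n − 10).

−(2*t − 5*n + 4)*(11*t + 11*n − 10)*(12*t + 11*n + 7)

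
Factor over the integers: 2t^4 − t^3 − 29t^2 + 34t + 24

(2t + 1)(t + 4)(t − 2)(t − 3)

Trying the rational-root candidates, t = −1/2 is a root, so (2t + 1) divides it; the quotient is t^3 − t^2 − 14t + 24.
Continuing, t = 2 is a root, giving the factor (t − 2) and quotient t^2 + t − 12.
The remaining quadratic factors as (t − 3)(t + 4).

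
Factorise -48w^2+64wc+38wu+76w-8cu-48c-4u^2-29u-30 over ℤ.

Group: -8w(6w-8c-4u-5) + (u+6)(6w-8c-4u-5); both groups contain (6w-8c-4u-5).

-(6w-8c-4u-5)(8w-u-6)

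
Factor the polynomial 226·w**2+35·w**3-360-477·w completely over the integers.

(5·w+3)·(7·w-15)·(w+8)

Among the possible rational roots, w = -8 is a root, so (w+8) is a factor; dividing leaves 35·w**2-54·w-45.
The remaining quadratic factors as (5·w+3)(7·w-15).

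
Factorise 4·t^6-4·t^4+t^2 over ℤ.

t^2·(2·t^2-1)^2

Factor out t^2 first: what remains is 4·t^4-4·t^2+1.
Recognize a perfect-square trinomial with the parts 2·t^2 and 1.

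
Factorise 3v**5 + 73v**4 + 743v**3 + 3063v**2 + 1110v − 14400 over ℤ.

(3v − 5)(v + 5)(v + 6)(v**2 + 15v + 96)

By the rational root theorem, v = 5/3 is a root, so (3v − 5) is a factor; dividing leaves v**4 + 26v**3 + 291v**2 + 1506v + 2880.
Continuing, v = −5 is a root, giving the factor (v + 5) and quotient v**3 + 21v**2 + 186v + 576.
Next, v = −6 is a root, so (v + 6) divides it; the quotient is v**2 + 15v + 96.
The quadratic v**2 + 15v + 96 has discriminant −159 < 0 and is irreducible over ℤ.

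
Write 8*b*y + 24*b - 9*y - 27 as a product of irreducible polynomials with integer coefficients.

(8*b - 9)*(y + 3)

Group as (8*b*y + 24*b) + (-9*y - 27) = 8*b*(y + 3) - 9*(y + 3).
Both groups share the factor (y + 3).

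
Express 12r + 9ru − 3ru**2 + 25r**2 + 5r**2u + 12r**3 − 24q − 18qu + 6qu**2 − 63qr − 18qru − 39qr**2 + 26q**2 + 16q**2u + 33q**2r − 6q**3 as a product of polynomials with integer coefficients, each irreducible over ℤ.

Group: 3q(−2q**2 + 9qr + 6qu + 6q − 4r**2 − 3ru − 3r) + (−3r + u − 4)(−2q**2 + 9qr + 6qu + 6q − 4r**2 − 3ru − 3r); both groups contain (−2q**2 + 9qr + 6qu + 6q − 4r**2 − 3ru − 3r), so (3q − 3r + u − 4) is a factor with cofactor −2q**2 + 9qr + 6qu + 6q − 4r**2 − 3ru − 3r.
The cofactor groups again: −2q**2 + 9qr + 6qu + 6q − 4r**2 − 3ru − 3r = −2q(q − 4r − 3u − 3) + r(q − 4r − 3u − 3); both groups contain (q − 4r − 3u − 3), giving −(2q − r)(q − 4r − 3u − 3).

−(2q − r)(3q − 3r + u − 4)(q − 4r − 3u − 3)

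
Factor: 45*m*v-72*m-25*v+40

(5*v-8)*(9*m-5)

Group as (45*m*v-72*m) + (-25*v+40) = 9*m*(5*v-8) - 5*(5*v-8).
Both groups share the factor (5*v-8).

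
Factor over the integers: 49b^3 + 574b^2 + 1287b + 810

(7b + 10)(7b + 9)(b + 9)

By the rational root theorem, b = -9 is a root, so (b + 9) is a factor; dividing leaves 49b^2 + 133b + 90.
The remaining quadratic factors as (7b + 10)(7b + 9).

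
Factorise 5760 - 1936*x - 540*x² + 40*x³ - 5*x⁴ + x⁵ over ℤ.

(x + 4)*(x - 2)*(x - 9)*(x² + 2*x + 80)

Among the possible rational roots, x = -4 is a root, so (x + 4) is a factor; dividing leaves x⁴ - 9*x³ + 76*x² - 844*x + 1440.
Continuing, x = 2 is a root, so (x - 2) divides it; the quotient is x³ - 7*x² + 62*x - 720.
Then x = 9 is a root, giving the factor (x - 9) and quotient x² + 2*x + 80.
The quadratic x² + 2*x + 80 has discriminant -316 < 0 and is irreducible over ℤ.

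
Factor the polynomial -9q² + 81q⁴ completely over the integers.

Factor out 9q², leaving 9q² - 1, which is a difference of two squares.

9q²(3q + 1)(3q - 1)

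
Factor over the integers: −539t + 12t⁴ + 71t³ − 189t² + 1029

(3t − 7)(4t − 7)(t + 3)(t + 7)

By the rational root theorem, t = 7/3 is a root, so (3t − 7) divides it; the quotient is 4t³ + 33t² + 14t − 147.
Then t = −7 is a root, so (t + 7) is a factor; dividing leaves 4t² + 5t − 21.
The remaining quadratic factors as (t + 3)(4t − 7).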